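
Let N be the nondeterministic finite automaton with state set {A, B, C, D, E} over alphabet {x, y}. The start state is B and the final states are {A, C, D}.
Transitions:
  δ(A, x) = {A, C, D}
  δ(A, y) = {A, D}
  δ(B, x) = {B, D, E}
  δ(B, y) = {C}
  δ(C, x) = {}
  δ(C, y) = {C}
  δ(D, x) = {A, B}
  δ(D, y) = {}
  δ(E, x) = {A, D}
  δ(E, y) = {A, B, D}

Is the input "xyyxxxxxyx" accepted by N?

accepted

Start: {B}
read x: {B, D, E}
read y: {A, B, C, D}
read y: {A, C, D}
read x: {A, B, C, D}
read x: {A, B, C, D, E}
read x: {A, B, C, D, E}
read x: {A, B, C, D, E}
read x: {A, B, C, D, E}
read y: {A, B, C, D}
read x: {A, B, C, D, E}
Reachable ∩ accepting = {A, C, D} — nonempty.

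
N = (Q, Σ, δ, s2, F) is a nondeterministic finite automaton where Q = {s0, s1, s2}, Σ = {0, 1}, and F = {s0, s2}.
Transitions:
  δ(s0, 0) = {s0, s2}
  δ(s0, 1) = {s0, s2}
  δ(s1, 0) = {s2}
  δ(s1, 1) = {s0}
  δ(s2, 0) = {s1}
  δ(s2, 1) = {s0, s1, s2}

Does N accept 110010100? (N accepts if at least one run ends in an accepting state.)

Start: {s2}
read 1: {s0, s1, s2}
read 1: {s0, s1, s2}
read 0: {s0, s1, s2}
read 0: {s0, s1, s2}
read 1: {s0, s1, s2}
read 0: {s0, s1, s2}
read 1: {s0, s1, s2}
read 0: {s0, s1, s2}
read 0: {s0, s1, s2}
Reachable ∩ accepting = {s0, s2} — nonempty.

accepted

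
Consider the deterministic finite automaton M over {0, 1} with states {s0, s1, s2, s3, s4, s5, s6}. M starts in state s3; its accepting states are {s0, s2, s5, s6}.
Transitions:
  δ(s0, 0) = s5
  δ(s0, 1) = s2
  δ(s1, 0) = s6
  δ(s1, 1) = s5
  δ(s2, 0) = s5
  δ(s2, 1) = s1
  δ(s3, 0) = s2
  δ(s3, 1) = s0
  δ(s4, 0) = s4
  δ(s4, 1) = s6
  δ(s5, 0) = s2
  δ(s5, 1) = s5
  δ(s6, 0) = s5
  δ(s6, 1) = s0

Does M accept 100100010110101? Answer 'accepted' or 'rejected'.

s3 --1--> s0
s0 --0--> s5
s5 --0--> s2
s2 --1--> s1
s1 --0--> s6
s6 --0--> s5
s5 --0--> s2
s2 --1--> s1
s1 --0--> s6
s6 --1--> s0
s0 --1--> s2
s2 --0--> s5
s5 --1--> s5
s5 --0--> s2
s2 --1--> s1
End in state s1, which is not an accepting state.

rejected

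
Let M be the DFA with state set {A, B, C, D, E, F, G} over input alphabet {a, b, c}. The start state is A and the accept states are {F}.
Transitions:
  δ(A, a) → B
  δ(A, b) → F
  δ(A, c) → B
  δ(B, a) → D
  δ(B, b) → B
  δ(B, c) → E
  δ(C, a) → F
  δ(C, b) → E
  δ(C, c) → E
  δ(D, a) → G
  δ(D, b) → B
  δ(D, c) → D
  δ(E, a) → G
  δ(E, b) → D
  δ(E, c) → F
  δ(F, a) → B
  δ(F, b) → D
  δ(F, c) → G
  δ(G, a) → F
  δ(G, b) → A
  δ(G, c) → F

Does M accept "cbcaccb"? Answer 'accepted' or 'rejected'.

A --c--> B
B --b--> B
B --c--> E
E --a--> G
G --c--> F
F --c--> G
G --b--> A
End in state A, which is not an accepting state.

rejected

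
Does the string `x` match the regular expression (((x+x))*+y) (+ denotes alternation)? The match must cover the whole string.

yes

The left alternative ((x+x))* matches x.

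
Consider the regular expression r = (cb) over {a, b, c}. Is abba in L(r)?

No split of abba into u·v has c matching u and b matching v.

no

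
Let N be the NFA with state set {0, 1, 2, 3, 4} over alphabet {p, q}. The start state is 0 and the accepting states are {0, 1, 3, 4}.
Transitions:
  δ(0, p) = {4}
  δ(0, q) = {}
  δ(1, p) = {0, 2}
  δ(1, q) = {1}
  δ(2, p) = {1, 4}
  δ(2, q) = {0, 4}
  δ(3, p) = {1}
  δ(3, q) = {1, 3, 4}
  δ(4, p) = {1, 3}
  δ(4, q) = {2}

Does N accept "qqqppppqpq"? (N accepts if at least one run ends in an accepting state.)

rejected

Start: {0}
read q: {}
The reachable set is empty and stays empty for the remaining 9 symbols.
Reachable ∩ accepting = {} — empty.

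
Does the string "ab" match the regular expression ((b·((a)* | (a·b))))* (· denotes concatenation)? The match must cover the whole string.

no

ab cannot be split into zero or more pieces each matching (b·((a)*|(a·b))).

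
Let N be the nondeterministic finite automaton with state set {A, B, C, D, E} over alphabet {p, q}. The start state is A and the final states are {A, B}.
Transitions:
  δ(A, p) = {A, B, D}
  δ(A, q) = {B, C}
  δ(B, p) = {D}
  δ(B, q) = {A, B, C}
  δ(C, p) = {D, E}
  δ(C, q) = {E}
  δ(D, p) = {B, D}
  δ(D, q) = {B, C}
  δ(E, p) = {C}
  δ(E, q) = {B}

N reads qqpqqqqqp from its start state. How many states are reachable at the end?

5

Start: {A}
read q: {B, C}
read q: {A, B, C, E}
read p: {A, B, C, D, E}
read q: {A, B, C, E}
read q: {A, B, C, E}
read q: {A, B, C, E}
read q: {A, B, C, E}
read q: {A, B, C, E}
read p: {A, B, C, D, E}
Final reachable set {A, B, C, D, E} has 5 states.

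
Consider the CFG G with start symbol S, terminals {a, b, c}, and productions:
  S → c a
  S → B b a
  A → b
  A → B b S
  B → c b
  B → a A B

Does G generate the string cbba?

yes

S ⇒ Bba ⇒ cbba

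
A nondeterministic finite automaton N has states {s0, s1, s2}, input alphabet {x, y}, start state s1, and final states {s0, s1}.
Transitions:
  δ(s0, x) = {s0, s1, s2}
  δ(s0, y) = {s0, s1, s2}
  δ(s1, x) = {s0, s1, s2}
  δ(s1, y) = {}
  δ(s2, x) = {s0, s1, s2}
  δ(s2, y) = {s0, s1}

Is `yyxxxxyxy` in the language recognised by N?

Start: {s1}
read y: {}
The reachable set is empty and stays empty for the remaining 8 symbols.
Reachable ∩ accepting = {} — empty.

rejected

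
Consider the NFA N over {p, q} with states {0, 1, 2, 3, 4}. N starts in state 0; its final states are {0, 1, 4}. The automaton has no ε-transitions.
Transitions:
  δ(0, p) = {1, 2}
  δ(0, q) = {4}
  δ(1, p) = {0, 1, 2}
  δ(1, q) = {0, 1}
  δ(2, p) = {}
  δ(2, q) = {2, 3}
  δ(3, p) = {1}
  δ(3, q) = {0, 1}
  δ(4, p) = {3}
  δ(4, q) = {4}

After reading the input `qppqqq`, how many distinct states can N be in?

3

Start: {0}
read q: {4}
read p: {3}
read p: {1}
read q: {0, 1}
read q: {0, 1, 4}
read q: {0, 1, 4}
Final reachable set {0, 1, 4} has 3 states.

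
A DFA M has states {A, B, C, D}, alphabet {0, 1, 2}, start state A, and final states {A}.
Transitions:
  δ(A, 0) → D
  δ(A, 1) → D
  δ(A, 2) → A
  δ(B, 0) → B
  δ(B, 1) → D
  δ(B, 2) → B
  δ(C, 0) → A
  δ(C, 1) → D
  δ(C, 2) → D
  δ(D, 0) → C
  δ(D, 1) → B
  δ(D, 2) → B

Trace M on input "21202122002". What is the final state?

A --2--> A
A --1--> D
D --2--> B
B --0--> B
B --2--> B
B --1--> D
D --2--> B
B --2--> B
B --0--> B
B --0--> B
B --2--> B

B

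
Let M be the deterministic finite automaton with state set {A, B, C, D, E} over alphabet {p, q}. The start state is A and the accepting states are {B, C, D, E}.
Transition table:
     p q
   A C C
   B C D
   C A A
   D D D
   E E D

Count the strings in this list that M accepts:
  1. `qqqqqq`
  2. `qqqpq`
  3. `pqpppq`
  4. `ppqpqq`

`qqqqqq`: rejected
`qqqpq`: accepted
`pqpppq`: rejected
`ppqpqq`: rejected

1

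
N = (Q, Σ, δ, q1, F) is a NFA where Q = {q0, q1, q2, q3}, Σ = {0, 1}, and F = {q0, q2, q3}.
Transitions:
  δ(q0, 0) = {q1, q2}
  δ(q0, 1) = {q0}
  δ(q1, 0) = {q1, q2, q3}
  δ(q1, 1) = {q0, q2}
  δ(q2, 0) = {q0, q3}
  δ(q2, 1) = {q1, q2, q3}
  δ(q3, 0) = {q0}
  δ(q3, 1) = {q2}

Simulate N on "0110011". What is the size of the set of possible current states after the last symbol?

Start: {q1}
read 0: {q1, q2, q3}
read 1: {q0, q1, q2, q3}
read 1: {q0, q1, q2, q3}
read 0: {q0, q1, q2, q3}
read 0: {q0, q1, q2, q3}
read 1: {q0, q1, q2, q3}
read 1: {q0, q1, q2, q3}
Final reachable set {q0, q1, q2, q3} has 4 states.

4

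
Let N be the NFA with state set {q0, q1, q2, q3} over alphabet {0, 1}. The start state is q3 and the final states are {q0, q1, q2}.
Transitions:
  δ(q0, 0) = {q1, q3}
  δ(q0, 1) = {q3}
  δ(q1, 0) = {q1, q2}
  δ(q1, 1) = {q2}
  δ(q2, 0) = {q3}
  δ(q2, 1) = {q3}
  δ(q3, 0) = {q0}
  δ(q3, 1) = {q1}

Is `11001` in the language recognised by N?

Start: {q3}
read 1: {q1}
read 1: {q2}
read 0: {q3}
read 0: {q0}
read 1: {q3}
Reachable ∩ accepting = {} — empty.

rejected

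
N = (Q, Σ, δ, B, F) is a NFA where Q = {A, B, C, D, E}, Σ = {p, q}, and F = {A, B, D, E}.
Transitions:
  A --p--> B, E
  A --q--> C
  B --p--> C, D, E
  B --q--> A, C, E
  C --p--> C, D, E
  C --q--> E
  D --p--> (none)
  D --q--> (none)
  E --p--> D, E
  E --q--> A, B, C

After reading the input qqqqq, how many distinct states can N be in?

Start: {B}
read q: {A, C, E}
read q: {A, B, C, E}
read q: {A, B, C, E}
read q: {A, B, C, E}
read q: {A, B, C, E}
Final reachable set {A, B, C, E} has 4 states.

4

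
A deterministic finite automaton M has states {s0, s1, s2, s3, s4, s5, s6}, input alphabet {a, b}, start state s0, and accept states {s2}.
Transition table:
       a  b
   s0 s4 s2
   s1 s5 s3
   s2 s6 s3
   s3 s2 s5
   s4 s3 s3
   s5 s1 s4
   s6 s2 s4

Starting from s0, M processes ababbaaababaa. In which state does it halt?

s6

s0 --a--> s4
s4 --b--> s3
s3 --a--> s2
s2 --b--> s3
s3 --b--> s5
s5 --a--> s1
s1 --a--> s5
s5 --a--> s1
s1 --b--> s3
s3 --a--> s2
s2 --b--> s3
s3 --a--> s2
s2 --a--> s6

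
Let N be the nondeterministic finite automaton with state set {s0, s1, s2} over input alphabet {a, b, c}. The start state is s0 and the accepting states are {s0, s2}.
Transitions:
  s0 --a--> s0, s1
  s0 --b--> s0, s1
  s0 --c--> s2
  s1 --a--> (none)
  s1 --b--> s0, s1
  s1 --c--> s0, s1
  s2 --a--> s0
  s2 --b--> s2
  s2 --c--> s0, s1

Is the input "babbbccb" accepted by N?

Start: {s0}
read b: {s0, s1}
read a: {s0, s1}
read b: {s0, s1}
read b: {s0, s1}
read b: {s0, s1}
read c: {s0, s1, s2}
read c: {s0, s1, s2}
read b: {s0, s1, s2}
Reachable ∩ accepting = {s0, s2} — nonempty.

accepted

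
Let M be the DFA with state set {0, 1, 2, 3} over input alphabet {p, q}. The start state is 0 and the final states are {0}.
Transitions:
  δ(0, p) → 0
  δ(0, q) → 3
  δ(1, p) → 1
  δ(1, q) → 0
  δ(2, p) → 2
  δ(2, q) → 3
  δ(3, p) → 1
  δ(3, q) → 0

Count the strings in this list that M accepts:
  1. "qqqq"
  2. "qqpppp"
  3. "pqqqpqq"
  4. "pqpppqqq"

"qqqq": accepted
"qqpppp": accepted
"pqqqpqq": rejected
"pqpppqqq": accepted

3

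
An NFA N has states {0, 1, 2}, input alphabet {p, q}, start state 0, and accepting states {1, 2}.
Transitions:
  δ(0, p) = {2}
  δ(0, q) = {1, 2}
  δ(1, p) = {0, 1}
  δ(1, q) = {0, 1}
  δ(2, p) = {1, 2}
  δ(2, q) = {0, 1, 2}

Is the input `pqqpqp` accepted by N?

accepted

Start: {0}
read p: {2}
read q: {0, 1, 2}
read q: {0, 1, 2}
read p: {0, 1, 2}
read q: {0, 1, 2}
read p: {0, 1, 2}
Reachable ∩ accepting = {1, 2} — nonempty.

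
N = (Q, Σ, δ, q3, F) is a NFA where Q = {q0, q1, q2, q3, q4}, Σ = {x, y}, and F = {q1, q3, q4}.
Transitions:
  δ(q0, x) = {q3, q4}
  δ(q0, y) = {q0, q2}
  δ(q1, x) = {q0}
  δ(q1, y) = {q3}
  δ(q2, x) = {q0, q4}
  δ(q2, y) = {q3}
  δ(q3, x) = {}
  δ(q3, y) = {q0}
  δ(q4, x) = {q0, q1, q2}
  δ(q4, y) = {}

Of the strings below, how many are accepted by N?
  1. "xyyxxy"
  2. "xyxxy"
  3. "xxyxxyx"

"xyyxxy": rejected
"xyxxy": rejected
"xxyxxyx": rejected

0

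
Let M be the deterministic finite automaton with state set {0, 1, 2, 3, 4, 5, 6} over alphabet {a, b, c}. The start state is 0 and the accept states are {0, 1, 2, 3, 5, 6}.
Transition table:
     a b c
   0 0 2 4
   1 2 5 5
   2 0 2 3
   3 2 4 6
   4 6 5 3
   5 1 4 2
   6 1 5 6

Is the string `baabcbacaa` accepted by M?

accepted

0 --b--> 2
2 --a--> 0
0 --a--> 0
0 --b--> 2
2 --c--> 3
3 --b--> 4
4 --a--> 6
6 --c--> 6
6 --a--> 1
1 --a--> 2
End in state 2, which is an accepting state.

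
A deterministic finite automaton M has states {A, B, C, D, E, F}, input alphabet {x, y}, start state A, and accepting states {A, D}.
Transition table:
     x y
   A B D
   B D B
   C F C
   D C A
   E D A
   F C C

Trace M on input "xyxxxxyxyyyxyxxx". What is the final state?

A --x--> B
B --y--> B
B --x--> D
D --x--> C
C --x--> F
F --x--> C
C --y--> C
C --x--> F
F --y--> C
C --y--> C
C --y--> C
C --x--> F
F --y--> C
C --x--> F
F --x--> C
C --x--> F

F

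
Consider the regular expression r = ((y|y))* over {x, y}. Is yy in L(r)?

Split into 2 pieces y · y; each matches (y|y).

yes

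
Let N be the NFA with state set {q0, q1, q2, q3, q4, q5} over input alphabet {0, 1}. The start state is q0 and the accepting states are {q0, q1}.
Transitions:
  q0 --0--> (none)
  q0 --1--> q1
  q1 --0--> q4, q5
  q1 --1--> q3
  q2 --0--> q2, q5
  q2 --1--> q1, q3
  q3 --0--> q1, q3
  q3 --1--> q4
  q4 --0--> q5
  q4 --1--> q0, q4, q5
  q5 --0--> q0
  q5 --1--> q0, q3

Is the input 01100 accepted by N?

Start: {q0}
read 0: {}
The reachable set is empty and stays empty for the remaining 4 symbols.
Reachable ∩ accepting = {} — empty.

rejected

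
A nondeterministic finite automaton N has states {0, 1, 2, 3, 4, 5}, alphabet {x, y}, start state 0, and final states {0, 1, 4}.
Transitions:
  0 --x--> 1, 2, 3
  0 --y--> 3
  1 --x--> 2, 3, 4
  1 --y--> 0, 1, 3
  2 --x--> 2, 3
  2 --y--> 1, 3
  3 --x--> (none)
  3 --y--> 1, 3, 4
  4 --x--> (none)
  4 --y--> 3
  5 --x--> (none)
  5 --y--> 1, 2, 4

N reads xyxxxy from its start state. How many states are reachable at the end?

Start: {0}
read x: {1, 2, 3}
read y: {0, 1, 3, 4}
read x: {1, 2, 3, 4}
read x: {2, 3, 4}
read x: {2, 3}
read y: {1, 3, 4}
Final reachable set {1, 3, 4} has 3 states.

3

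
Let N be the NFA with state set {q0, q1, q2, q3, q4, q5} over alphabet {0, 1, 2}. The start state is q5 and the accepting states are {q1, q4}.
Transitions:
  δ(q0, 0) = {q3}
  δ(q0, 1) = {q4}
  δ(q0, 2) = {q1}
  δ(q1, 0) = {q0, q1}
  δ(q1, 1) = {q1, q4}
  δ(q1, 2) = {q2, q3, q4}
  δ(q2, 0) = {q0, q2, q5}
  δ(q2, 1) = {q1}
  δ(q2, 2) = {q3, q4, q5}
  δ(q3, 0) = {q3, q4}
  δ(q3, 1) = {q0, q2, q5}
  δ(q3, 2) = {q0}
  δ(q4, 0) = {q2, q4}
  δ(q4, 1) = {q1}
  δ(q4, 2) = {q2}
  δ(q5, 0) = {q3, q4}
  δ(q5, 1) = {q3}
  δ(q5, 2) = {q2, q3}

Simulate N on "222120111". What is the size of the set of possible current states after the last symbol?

6

Start: {q5}
read 2: {q2, q3}
read 2: {q0, q3, q4, q5}
read 2: {q0, q1, q2, q3}
read 1: {q0, q1, q2, q4, q5}
read 2: {q1, q2, q3, q4, q5}
read 0: {q0, q1, q2, q3, q4, q5}
read 1: {q0, q1, q2, q3, q4, q5}
read 1: {q0, q1, q2, q3, q4, q5}
read 1: {q0, q1, q2, q3, q4, q5}
Final reachable set {q0, q1, q2, q3, q4, q5} has 6 states.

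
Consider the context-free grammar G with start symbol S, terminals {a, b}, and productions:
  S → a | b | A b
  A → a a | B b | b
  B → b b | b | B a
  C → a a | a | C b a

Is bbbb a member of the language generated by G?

S ⇒ Ab ⇒ Bbb ⇒ bbbb

yes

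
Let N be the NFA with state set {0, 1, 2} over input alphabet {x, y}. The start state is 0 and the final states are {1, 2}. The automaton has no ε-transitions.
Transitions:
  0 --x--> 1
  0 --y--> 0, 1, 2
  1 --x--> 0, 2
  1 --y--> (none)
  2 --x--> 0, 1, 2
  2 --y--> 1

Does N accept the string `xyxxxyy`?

rejected

Start: {0}
read x: {1}
read y: {}
The reachable set is empty and stays empty for the remaining 5 symbols.
Reachable ∩ accepting = {} — empty.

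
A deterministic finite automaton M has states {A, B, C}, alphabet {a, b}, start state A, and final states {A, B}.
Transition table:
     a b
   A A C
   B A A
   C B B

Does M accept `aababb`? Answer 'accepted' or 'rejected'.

A --a--> A
A --a--> A
A --b--> C
C --a--> B
B --b--> A
A --b--> C
End in state C, which is not an accepting state.

rejected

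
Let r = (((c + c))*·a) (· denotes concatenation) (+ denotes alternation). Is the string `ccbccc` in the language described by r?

No split of ccbccc into u·v has ((c+c))* matching u and a matching v.

no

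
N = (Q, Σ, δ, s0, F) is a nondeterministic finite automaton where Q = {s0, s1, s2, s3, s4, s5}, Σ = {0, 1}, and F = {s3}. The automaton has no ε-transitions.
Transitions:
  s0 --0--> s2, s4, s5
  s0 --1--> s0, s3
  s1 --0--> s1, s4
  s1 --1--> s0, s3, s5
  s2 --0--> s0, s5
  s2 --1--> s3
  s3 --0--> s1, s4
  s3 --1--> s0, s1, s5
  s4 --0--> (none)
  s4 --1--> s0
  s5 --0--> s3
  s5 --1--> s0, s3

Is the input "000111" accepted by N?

accepted

Start: {s0}
read 0: {s2, s4, s5}
read 0: {s0, s3, s5}
read 0: {s1, s2, s3, s4, s5}
read 1: {s0, s1, s3, s5}
read 1: {s0, s1, s3, s5}
read 1: {s0, s1, s3, s5}
Reachable ∩ accepting = {s3} — nonempty.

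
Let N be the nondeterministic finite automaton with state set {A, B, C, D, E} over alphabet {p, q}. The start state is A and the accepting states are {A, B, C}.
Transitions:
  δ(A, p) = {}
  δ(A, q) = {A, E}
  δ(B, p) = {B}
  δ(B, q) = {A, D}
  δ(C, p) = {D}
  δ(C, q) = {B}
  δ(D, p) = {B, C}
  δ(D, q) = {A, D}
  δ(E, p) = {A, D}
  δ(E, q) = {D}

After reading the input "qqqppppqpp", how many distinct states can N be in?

Start: {A}
read q: {A, E}
read q: {A, D, E}
read q: {A, D, E}
read p: {A, B, C, D}
read p: {B, C, D}
read p: {B, C, D}
read p: {B, C, D}
read q: {A, B, D}
read p: {B, C}
read p: {B, D}
Final reachable set {B, D} has 2 states.

2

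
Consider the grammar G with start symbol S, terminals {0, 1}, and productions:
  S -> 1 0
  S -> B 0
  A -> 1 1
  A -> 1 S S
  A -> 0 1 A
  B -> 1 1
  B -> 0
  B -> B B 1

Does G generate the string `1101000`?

no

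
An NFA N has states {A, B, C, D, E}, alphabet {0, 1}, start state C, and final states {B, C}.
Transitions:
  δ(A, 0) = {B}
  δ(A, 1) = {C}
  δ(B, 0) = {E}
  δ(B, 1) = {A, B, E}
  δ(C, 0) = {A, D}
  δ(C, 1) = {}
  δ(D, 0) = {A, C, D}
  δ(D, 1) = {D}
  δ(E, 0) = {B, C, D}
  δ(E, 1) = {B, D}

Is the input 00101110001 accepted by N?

Start: {C}
read 0: {A, D}
read 0: {A, B, C, D}
read 1: {A, B, C, D, E}
read 0: {A, B, C, D, E}
read 1: {A, B, C, D, E}
read 1: {A, B, C, D, E}
read 1: {A, B, C, D, E}
read 0: {A, B, C, D, E}
read 0: {A, B, C, D, E}
read 0: {A, B, C, D, E}
read 1: {A, B, C, D, E}
Reachable ∩ accepting = {B, C} — nonempty.

accepted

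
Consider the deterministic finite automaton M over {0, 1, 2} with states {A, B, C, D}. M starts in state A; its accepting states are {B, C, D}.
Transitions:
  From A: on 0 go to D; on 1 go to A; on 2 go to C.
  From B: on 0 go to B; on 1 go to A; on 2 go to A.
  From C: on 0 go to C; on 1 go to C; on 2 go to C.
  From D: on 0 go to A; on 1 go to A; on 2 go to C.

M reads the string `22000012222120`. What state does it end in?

C

A --2--> C
C --2--> C
C --0--> C
C --0--> C
C --0--> C
C --0--> C
C --1--> C
C --2--> C
C --2--> C
C --2--> C
C --2--> C
C --1--> C
C --2--> C
C --0--> C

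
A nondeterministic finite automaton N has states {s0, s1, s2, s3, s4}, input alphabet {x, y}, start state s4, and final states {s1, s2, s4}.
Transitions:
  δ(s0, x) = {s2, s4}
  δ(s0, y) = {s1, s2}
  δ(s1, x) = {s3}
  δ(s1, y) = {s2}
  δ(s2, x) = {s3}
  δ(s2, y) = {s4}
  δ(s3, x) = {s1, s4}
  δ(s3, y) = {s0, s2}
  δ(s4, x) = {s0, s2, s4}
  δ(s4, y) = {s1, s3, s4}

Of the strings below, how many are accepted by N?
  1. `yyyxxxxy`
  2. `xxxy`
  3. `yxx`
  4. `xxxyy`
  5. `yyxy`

5

`yyyxxxxy`: accepted
`xxxy`: accepted
`yxx`: accepted
`xxxyy`: accepted
`yyxy`: accepted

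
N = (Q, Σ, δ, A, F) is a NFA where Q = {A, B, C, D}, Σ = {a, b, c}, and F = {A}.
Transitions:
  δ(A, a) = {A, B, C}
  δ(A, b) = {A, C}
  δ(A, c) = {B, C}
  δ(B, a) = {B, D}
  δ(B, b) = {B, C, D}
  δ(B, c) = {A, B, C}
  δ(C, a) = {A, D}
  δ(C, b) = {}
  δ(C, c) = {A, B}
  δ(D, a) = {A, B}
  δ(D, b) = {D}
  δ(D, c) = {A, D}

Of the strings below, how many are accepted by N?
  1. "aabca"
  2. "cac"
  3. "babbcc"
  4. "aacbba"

"aabca": accepted
"cac": accepted
"babbcc": accepted
"aacbba": accepted

4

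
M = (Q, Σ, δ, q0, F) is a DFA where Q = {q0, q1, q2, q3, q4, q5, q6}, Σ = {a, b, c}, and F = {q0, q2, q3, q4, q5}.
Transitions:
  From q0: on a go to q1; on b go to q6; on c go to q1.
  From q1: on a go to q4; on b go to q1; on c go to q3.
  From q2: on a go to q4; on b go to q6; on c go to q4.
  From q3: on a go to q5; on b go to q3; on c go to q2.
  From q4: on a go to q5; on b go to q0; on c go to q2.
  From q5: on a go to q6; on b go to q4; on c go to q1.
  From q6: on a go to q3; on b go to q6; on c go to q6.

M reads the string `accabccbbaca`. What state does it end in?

q0 --a--> q1
q1 --c--> q3
q3 --c--> q2
q2 --a--> q4
q4 --b--> q0
q0 --c--> q1
q1 --c--> q3
q3 --b--> q3
q3 --b--> q3
q3 --a--> q5
q5 --c--> q1
q1 --a--> q4

q4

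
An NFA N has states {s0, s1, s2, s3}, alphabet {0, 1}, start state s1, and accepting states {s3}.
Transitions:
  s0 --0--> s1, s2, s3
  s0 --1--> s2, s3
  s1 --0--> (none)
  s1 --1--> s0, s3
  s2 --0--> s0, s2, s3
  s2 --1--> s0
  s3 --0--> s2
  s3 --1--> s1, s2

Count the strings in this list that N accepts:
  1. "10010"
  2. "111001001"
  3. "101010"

3

"10010": accepted
"111001001": accepted
"101010": accepted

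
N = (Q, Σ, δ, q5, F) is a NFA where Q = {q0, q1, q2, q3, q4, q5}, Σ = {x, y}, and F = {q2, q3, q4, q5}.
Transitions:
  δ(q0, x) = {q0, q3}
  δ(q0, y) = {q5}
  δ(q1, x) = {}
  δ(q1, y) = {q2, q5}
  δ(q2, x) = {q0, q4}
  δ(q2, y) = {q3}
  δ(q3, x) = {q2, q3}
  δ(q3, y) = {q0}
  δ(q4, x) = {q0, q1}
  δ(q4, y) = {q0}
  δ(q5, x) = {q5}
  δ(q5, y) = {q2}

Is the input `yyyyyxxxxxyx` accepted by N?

Start: {q5}
read y: {q2}
read y: {q3}
read y: {q0}
read y: {q5}
read y: {q2}
read x: {q0, q4}
read x: {q0, q1, q3}
read x: {q0, q2, q3}
read x: {q0, q2, q3, q4}
read x: {q0, q1, q2, q3, q4}
read y: {q0, q2, q3, q5}
read x: {q0, q2, q3, q4, q5}
Reachable ∩ accepting = {q2, q3, q4, q5} — nonempty.

accepted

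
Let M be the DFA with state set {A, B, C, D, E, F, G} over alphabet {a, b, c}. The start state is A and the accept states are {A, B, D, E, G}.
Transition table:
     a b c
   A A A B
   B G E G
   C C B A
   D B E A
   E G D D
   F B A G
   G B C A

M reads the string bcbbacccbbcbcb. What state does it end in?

A --b--> A
A --c--> B
B --b--> E
E --b--> D
D --a--> B
B --c--> G
G --c--> A
A --c--> B
B --b--> E
E --b--> D
D --c--> A
A --b--> A
A --c--> B
B --b--> E

E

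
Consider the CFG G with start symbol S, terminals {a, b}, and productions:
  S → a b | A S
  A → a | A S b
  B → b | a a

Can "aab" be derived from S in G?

S ⇒ AS ⇒ aS ⇒ aab

yes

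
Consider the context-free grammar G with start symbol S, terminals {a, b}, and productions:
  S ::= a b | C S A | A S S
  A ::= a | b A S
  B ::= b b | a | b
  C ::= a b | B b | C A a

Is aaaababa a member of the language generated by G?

no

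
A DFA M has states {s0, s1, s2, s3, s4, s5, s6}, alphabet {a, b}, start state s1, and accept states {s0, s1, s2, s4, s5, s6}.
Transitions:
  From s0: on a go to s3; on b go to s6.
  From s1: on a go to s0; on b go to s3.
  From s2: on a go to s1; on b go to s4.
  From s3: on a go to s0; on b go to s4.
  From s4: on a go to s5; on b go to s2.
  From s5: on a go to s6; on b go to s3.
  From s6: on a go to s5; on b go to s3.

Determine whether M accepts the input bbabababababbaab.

s1 --b--> s3
s3 --b--> s4
s4 --a--> s5
s5 --b--> s3
s3 --a--> s0
s0 --b--> s6
s6 --a--> s5
s5 --b--> s3
s3 --a--> s0
s0 --b--> s6
s6 --a--> s5
s5 --b--> s3
s3 --b--> s4
s4 --a--> s5
s5 --a--> s6
s6 --b--> s3
End in state s3, which is not an accepting state.

rejected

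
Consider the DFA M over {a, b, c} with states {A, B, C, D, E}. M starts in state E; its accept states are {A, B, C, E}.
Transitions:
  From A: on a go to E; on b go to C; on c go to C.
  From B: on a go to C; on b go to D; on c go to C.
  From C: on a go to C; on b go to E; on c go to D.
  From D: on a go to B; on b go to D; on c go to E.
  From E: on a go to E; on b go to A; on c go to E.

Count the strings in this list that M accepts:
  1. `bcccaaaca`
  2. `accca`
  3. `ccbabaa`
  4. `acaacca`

`bcccaaaca`: accepted
`accca`: accepted
`ccbabaa`: accepted
`acaacca`: accepted

4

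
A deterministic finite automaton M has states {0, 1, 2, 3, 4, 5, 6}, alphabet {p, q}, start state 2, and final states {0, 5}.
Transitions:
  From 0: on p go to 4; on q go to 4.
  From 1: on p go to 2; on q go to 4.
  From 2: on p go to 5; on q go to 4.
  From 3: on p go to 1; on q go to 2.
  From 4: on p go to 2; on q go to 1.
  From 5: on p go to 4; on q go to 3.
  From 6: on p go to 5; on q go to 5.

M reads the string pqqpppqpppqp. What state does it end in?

2 --p--> 5
5 --q--> 3
3 --q--> 2
2 --p--> 5
5 --p--> 4
4 --p--> 2
2 --q--> 4
4 --p--> 2
2 --p--> 5
5 --p--> 4
4 --q--> 1
1 --p--> 2

2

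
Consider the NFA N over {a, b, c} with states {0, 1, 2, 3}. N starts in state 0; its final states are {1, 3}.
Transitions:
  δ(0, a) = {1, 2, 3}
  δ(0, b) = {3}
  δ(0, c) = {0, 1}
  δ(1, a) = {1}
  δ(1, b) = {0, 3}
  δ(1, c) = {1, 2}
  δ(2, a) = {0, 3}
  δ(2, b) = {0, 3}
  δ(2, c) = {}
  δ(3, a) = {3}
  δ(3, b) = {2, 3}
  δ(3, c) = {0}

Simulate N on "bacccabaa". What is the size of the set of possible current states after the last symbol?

4

Start: {0}
read b: {3}
read a: {3}
read c: {0}
read c: {0, 1}
read c: {0, 1, 2}
read a: {0, 1, 2, 3}
read b: {0, 2, 3}
read a: {0, 1, 2, 3}
read a: {0, 1, 2, 3}
Final reachable set {0, 1, 2, 3} has 4 states.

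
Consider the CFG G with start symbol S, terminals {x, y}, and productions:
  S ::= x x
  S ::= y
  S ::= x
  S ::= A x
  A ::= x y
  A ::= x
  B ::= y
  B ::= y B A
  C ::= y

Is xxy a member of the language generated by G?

no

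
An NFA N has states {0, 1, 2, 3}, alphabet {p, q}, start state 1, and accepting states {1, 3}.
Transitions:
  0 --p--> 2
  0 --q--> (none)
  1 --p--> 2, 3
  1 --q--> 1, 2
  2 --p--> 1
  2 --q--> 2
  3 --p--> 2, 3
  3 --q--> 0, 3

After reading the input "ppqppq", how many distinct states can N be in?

4

Start: {1}
read p: {2, 3}
read p: {1, 2, 3}
read q: {0, 1, 2, 3}
read p: {1, 2, 3}
read p: {1, 2, 3}
read q: {0, 1, 2, 3}
Final reachable set {0, 1, 2, 3} has 4 states.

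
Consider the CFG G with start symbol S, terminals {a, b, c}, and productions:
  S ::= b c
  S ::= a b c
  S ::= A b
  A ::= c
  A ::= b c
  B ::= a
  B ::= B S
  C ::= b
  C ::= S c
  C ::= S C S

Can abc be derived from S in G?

S ⇒ abc

yes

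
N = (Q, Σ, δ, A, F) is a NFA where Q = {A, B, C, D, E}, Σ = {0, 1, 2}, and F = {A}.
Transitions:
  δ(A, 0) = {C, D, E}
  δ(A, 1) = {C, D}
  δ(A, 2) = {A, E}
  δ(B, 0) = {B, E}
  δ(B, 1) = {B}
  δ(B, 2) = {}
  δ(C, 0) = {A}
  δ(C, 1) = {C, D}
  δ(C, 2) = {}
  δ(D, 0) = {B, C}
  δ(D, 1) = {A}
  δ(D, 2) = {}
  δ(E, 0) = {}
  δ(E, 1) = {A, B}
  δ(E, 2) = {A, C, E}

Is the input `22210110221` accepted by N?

accepted

Start: {A}
read 2: {A, E}
read 2: {A, C, E}
read 2: {A, C, E}
read 1: {A, B, C, D}
read 0: {A, B, C, D, E}
read 1: {A, B, C, D}
read 1: {A, B, C, D}
read 0: {A, B, C, D, E}
read 2: {A, C, E}
read 2: {A, C, E}
read 1: {A, B, C, D}
Reachable ∩ accepting = {A} — nonempty.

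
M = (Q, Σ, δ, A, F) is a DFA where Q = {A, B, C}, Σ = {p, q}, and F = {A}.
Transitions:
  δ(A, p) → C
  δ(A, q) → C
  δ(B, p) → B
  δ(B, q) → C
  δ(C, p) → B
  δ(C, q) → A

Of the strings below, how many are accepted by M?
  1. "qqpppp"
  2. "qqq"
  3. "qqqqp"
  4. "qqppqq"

"qqpppp": rejected
"qqq": rejected
"qqqqp": rejected
"qqppqq": accepted

1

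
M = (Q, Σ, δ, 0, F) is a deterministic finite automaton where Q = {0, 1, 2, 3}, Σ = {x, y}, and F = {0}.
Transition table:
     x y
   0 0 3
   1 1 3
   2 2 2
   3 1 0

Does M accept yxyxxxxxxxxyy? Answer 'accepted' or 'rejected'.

accepted

0 --y--> 3
3 --x--> 1
1 --y--> 3
3 --x--> 1
1 --x--> 1
1 --x--> 1
1 --x--> 1
1 --x--> 1
1 --x--> 1
1 --x--> 1
1 --x--> 1
1 --y--> 3
3 --y--> 0
End in state 0, which is an accepting state.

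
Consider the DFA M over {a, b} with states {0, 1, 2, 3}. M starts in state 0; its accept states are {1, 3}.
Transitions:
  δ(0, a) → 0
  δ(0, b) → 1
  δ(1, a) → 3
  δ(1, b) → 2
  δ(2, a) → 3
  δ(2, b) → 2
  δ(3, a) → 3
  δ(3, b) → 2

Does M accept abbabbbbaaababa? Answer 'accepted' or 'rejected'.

accepted

0 --a--> 0
0 --b--> 1
1 --b--> 2
2 --a--> 3
3 --b--> 2
2 --b--> 2
2 --b--> 2
2 --b--> 2
2 --a--> 3
3 --a--> 3
3 --a--> 3
3 --b--> 2
2 --a--> 3
3 --b--> 2
2 --a--> 3
End in state 3, which is an accepting state.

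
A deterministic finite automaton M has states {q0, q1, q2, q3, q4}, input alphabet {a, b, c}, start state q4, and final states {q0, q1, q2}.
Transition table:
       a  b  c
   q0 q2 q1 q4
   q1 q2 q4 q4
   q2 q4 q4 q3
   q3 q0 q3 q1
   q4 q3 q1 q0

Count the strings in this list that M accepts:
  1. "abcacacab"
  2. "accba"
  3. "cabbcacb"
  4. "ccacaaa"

"abcacacab": rejected
"accba": accepted
"cabbcacb": rejected
"ccacaaa": rejected

1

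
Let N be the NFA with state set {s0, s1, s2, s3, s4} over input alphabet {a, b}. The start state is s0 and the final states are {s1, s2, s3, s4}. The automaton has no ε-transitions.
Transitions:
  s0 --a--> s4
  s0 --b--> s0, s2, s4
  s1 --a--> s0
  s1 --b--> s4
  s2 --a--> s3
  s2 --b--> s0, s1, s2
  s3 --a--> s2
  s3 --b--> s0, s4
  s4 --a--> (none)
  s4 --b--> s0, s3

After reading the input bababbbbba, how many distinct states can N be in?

4

Start: {s0}
read b: {s0, s2, s4}
read a: {s3, s4}
read b: {s0, s3, s4}
read a: {s2, s4}
read b: {s0, s1, s2, s3}
read b: {s0, s1, s2, s4}
read b: {s0, s1, s2, s3, s4}
read b: {s0, s1, s2, s3, s4}
read b: {s0, s1, s2, s3, s4}
read a: {s0, s2, s3, s4}
Final reachable set {s0, s2, s3, s4} has 4 states.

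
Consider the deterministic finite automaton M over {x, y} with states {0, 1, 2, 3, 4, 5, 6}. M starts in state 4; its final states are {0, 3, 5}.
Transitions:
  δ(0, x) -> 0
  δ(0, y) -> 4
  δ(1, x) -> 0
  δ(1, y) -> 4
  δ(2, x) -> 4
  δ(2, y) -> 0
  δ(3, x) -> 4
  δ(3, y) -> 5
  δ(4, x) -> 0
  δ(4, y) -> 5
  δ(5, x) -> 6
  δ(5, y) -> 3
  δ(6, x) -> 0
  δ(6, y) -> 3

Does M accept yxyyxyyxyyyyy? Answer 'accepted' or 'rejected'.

accepted

4 --y--> 5
5 --x--> 6
6 --y--> 3
3 --y--> 5
5 --x--> 6
6 --y--> 3
3 --y--> 5
5 --x--> 6
6 --y--> 3
3 --y--> 5
5 --y--> 3
3 --y--> 5
5 --y--> 3
End in state 3, which is an accepting state.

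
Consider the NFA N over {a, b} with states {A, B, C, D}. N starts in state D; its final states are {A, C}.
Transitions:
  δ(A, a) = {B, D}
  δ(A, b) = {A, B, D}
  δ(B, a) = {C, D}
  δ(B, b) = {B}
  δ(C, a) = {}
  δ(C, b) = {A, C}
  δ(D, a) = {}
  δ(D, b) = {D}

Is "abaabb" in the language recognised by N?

rejected

Start: {D}
read a: {}
The reachable set is empty and stays empty for the remaining 5 symbols.
Reachable ∩ accepting = {} — empty.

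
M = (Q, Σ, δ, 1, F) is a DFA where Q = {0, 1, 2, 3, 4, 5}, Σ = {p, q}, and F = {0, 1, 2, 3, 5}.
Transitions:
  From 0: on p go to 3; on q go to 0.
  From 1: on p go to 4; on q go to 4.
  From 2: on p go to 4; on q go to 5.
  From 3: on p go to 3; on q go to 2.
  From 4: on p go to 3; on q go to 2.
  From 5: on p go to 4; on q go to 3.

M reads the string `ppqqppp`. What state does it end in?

3

1 --p--> 4
4 --p--> 3
3 --q--> 2
2 --q--> 5
5 --p--> 4
4 --p--> 3
3 --p--> 3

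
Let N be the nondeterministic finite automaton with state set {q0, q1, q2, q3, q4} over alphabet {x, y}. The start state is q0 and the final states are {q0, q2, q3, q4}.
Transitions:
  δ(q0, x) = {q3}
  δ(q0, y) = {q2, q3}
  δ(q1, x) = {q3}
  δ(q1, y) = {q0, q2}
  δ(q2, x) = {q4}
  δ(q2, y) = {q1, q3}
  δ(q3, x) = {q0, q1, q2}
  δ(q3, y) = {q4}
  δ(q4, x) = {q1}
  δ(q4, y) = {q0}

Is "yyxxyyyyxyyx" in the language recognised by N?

accepted

Start: {q0}
read y: {q2, q3}
read y: {q1, q3, q4}
read x: {q0, q1, q2, q3}
read x: {q0, q1, q2, q3, q4}
read y: {q0, q1, q2, q3, q4}
read y: {q0, q1, q2, q3, q4}
read y: {q0, q1, q2, q3, q4}
read y: {q0, q1, q2, q3, q4}
read x: {q0, q1, q2, q3, q4}
read y: {q0, q1, q2, q3, q4}
read y: {q0, q1, q2, q3, q4}
read x: {q0, q1, q2, q3, q4}
Reachable ∩ accepting = {q0, q2, q3, q4} — nonempty.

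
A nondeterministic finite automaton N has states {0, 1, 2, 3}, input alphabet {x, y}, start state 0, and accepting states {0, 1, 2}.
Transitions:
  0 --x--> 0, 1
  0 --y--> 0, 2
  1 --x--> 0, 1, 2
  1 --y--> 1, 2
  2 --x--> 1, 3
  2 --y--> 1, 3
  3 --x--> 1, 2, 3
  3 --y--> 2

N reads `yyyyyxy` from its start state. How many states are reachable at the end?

Start: {0}
read y: {0, 2}
read y: {0, 1, 2, 3}
read y: {0, 1, 2, 3}
read y: {0, 1, 2, 3}
read y: {0, 1, 2, 3}
read x: {0, 1, 2, 3}
read y: {0, 1, 2, 3}
Final reachable set {0, 1, 2, 3} has 4 states.

4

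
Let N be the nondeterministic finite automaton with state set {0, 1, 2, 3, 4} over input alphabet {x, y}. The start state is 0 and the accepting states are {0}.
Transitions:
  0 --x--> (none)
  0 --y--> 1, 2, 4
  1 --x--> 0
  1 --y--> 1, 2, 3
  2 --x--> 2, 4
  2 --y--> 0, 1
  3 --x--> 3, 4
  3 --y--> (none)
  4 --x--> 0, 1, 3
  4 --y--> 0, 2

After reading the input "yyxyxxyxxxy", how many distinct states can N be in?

Start: {0}
read y: {1, 2, 4}
read y: {0, 1, 2, 3}
read x: {0, 2, 3, 4}
read y: {0, 1, 2, 4}
read x: {0, 1, 2, 3, 4}
read x: {0, 1, 2, 3, 4}
read y: {0, 1, 2, 3, 4}
read x: {0, 1, 2, 3, 4}
read x: {0, 1, 2, 3, 4}
read x: {0, 1, 2, 3, 4}
read y: {0, 1, 2, 3, 4}
Final reachable set {0, 1, 2, 3, 4} has 5 states.

5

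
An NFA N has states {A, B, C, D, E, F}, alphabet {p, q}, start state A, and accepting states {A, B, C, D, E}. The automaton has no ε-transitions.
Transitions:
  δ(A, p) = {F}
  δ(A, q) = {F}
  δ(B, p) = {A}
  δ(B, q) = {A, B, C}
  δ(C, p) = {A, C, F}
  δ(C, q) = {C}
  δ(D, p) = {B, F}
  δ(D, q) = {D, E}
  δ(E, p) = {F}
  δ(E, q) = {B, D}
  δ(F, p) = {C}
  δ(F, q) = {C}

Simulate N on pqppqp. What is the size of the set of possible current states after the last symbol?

Start: {A}
read p: {F}
read q: {C}
read p: {A, C, F}
read p: {A, C, F}
read q: {C, F}
read p: {A, C, F}
Final reachable set {A, C, F} has 3 states.

3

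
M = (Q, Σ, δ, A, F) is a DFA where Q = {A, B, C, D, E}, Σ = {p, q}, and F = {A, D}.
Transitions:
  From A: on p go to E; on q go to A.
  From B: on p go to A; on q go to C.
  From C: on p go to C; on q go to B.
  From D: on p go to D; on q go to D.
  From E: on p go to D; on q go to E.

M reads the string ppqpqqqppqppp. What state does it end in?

A --p--> E
E --p--> D
D --q--> D
D --p--> D
D --q--> D
D --q--> D
D --q--> D
D --p--> D
D --p--> D
D --q--> D
D --p--> D
D --p--> D
D --p--> D

D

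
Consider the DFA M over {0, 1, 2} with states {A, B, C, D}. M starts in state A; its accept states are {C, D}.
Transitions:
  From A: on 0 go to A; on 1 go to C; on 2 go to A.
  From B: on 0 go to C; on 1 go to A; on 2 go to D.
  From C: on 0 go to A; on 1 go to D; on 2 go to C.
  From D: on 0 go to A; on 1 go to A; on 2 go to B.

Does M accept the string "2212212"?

A --2--> A
A --2--> A
A --1--> C
C --2--> C
C --2--> C
C --1--> D
D --2--> B
End in state B, which is not an accepting state.

rejected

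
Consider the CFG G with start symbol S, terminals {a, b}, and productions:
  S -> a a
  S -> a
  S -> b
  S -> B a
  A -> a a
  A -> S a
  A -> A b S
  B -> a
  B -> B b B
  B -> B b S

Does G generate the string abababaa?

S ⇒ Ba ⇒ BbBa ⇒ abBa ⇒ abBbSa ⇒ abBbBbSa ⇒ ababBbSa ⇒ abababSa ⇒ abababaa

yes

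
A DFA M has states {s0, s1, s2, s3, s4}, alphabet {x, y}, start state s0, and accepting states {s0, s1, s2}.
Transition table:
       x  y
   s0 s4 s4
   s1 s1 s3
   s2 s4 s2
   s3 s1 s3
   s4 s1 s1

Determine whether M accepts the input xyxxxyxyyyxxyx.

s0 --x--> s4
s4 --y--> s1
s1 --x--> s1
s1 --x--> s1
s1 --x--> s1
s1 --y--> s3
s3 --x--> s1
s1 --y--> s3
s3 --y--> s3
s3 --y--> s3
s3 --x--> s1
s1 --x--> s1
s1 --y--> s3
s3 --x--> s1
End in state s1, which is an accepting state.

accepted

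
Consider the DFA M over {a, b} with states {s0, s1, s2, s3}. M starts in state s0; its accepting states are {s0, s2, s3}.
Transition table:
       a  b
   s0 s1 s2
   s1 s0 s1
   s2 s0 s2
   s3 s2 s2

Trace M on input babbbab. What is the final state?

s2

s0 --b--> s2
s2 --a--> s0
s0 --b--> s2
s2 --b--> s2
s2 --b--> s2
s2 --a--> s0
s0 --b--> s2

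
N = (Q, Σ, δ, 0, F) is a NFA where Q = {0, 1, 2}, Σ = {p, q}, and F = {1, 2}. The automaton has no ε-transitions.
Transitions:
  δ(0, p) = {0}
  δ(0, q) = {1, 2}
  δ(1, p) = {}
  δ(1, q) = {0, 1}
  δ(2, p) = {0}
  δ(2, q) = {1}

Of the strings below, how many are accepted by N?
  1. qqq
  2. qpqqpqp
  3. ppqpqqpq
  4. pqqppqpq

3

qqq: accepted
qpqqpqp: rejected
ppqpqqpq: accepted
pqqppqpq: accepted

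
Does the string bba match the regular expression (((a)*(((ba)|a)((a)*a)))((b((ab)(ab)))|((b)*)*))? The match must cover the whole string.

No split of bba into u·v has ((a)*(((ba)|a)((a)*a))) matching u and ((b((ab)(ab)))|((b)*)*) matching v.

no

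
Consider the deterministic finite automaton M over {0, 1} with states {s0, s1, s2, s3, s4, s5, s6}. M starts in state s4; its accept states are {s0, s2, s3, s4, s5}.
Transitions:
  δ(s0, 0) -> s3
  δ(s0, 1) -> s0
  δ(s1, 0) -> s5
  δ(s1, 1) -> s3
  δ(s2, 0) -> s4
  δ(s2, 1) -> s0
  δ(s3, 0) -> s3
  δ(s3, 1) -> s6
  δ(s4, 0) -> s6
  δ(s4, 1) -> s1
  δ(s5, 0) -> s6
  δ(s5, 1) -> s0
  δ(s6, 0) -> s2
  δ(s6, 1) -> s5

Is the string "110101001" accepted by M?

s4 --1--> s1
s1 --1--> s3
s3 --0--> s3
s3 --1--> s6
s6 --0--> s2
s2 --1--> s0
s0 --0--> s3
s3 --0--> s3
s3 --1--> s6
End in state s6, which is not an accepting state.

rejected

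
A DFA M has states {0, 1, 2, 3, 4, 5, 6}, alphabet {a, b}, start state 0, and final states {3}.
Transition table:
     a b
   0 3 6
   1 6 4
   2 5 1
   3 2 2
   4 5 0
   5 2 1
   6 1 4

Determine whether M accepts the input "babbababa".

0 --b--> 6
6 --a--> 1
1 --b--> 4
4 --b--> 0
0 --a--> 3
3 --b--> 2
2 --a--> 5
5 --b--> 1
1 --a--> 6
End in state 6, which is not an accepting state.

rejected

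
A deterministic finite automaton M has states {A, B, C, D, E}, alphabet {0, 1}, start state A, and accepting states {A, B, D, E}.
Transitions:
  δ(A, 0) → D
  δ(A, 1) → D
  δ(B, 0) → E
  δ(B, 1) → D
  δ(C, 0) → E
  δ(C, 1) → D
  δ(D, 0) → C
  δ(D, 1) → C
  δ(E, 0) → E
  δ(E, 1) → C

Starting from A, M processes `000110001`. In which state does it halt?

C

A --0--> D
D --0--> C
C --0--> E
E --1--> C
C --1--> D
D --0--> C
C --0--> E
E --0--> E
E --1--> C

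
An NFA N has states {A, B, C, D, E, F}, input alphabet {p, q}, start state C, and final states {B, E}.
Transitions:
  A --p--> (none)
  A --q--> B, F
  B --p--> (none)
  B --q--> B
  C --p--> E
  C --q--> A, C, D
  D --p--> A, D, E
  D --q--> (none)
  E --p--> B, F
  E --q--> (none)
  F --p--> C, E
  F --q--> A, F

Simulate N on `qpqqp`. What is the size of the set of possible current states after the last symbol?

Start: {C}
read q: {A, C, D}
read p: {A, D, E}
read q: {B, F}
read q: {A, B, F}
read p: {C, E}
Final reachable set {C, E} has 2 states.

2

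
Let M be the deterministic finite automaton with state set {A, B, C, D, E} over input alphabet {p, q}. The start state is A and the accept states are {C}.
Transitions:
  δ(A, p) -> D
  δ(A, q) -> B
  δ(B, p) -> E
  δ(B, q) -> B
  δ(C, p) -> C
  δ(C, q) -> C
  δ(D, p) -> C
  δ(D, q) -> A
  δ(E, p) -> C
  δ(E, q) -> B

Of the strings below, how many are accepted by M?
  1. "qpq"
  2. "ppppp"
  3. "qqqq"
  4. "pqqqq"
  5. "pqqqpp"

"qpq": rejected
"ppppp": accepted
"qqqq": rejected
"pqqqq": rejected
"pqqqpp": accepted

2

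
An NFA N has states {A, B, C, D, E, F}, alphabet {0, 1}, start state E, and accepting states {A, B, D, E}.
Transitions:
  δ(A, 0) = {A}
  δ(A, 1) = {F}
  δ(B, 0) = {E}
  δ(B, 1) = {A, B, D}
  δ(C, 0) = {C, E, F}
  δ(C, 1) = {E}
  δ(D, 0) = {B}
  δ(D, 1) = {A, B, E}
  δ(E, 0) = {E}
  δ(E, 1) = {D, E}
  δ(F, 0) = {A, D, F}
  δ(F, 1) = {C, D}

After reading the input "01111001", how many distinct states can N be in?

Start: {E}
read 0: {E}
read 1: {D, E}
read 1: {A, B, D, E}
read 1: {A, B, D, E, F}
read 1: {A, B, C, D, E, F}
read 0: {A, B, C, D, E, F}
read 0: {A, B, C, D, E, F}
read 1: {A, B, C, D, E, F}
Final reachable set {A, B, C, D, E, F} has 6 states.

6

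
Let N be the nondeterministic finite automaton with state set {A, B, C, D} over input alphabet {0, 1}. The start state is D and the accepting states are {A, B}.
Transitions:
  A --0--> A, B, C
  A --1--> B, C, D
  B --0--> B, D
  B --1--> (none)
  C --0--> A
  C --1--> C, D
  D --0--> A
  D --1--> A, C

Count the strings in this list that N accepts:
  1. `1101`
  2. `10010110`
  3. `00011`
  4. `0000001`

`1101`: accepted
`10010110`: accepted
`00011`: accepted
`0000001`: accepted

4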